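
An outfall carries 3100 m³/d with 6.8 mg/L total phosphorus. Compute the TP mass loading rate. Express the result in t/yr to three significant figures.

3100 m³/d = 0.03588 m³/s.
Mass flux = Q·C = 0.03588 m³/s × 6.8 g/m³ = 0.244 g/s.
= 0.244 g/s × 31.56 = 7.699 t/yr.

7.70 t/yr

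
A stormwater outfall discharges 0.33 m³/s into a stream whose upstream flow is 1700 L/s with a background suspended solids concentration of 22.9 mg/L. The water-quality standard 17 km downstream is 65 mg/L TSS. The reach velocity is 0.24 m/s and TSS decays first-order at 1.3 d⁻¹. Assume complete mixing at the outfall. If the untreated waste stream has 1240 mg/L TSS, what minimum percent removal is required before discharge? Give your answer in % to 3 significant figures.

1700 L/s = 1.7 m³/s.
Travel time to the compliance point: t = 1.7e+04/0.24 = 7.083e+04 s = 0.8198 d; decay factor exp(−1.3·0.8198) = 0.3445.
So the concentration just after mixing may be at most 65/0.3445 = 188.7 mg/L.
Mass balance: 188.7·2.03 = 0.33·Cₑ + 1.7·22.9.
Cₑ = (383.1 − 38.93) / 0.33 = 1043 mg/L.
Required removal = 1 − 1043/1240 = 15.9 %.

15.9 %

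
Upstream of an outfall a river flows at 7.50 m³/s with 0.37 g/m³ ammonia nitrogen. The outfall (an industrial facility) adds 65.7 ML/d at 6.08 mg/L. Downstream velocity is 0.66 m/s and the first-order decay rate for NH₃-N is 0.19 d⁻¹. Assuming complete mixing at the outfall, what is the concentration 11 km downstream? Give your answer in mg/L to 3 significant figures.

65.7 ML/d = 0.7604 m³/s.
After complete mixing, C₀ = (0.7604·6.08 + 7.5·0.37) / 8.26 = 0.8956 mg/L.
Travel time t = 1.1e+04 m / 0.66 m/s = 1.667e+04 s = 0.1929 d.
C = 0.8956·exp(−0.19·0.1929) = 0.8956·0.964 = 0.8634 mg/L.

0.863 mg/L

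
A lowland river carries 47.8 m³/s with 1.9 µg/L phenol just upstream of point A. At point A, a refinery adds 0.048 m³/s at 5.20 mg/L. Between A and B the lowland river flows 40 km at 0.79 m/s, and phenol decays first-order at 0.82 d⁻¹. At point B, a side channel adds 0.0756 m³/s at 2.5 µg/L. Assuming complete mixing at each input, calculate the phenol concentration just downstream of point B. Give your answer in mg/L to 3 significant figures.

0.00440 mg/L

1.9 µg/L = 0.0019 mg/L.
After input A: C = (47.8·0.0019 + 0.048·5.2) / 47.85 = 0.007115 mg/L.
Over the 40 km reach to input B (t = 5.063e+04 s = 0.586 d), decay gives C = 0.007115·exp(−0.82·0.586) = 0.0044 mg/L.
2.5 µg/L = 0.0025 mg/L.
After input B: C = (47.85·0.0044 + 0.0756·0.0025) / 47.92 = 0.004397 mg/L.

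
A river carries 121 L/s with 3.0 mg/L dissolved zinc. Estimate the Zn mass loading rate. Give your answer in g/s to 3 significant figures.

0.363 g/s

121 L/s = 0.121 m³/s.
Mass flux = Q·C = 0.121 m³/s × 3 g/m³ = 0.363 g/s.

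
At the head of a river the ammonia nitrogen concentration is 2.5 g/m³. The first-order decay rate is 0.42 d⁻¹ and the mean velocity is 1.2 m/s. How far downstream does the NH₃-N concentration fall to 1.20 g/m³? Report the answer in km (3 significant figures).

181 km

From C = C₀·e^(−kt), t = ln(C₀/C)/k = ln(2.5/1.20)/0.42 = 0.734/0.42 = 1.748 d.
Distance = v·t = 1.2 m/s × 1.51e+05 s = 1.812e+05 m = 181.2 km.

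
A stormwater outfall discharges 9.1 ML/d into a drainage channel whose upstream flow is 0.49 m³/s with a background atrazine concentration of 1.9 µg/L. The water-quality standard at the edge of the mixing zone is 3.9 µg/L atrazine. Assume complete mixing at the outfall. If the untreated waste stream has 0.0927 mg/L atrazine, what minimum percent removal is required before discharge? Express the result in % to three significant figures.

85.8 %

9.1 ML/d = 0.1053 m³/s.
1.9 µg/L = 0.0019 mg/L.
3.9 µg/L = 0.0039 mg/L.
Mass balance: 0.0039·0.5953 = 0.1053·Cₑ + 0.49·0.0019.
Cₑ = (0.002322 − 0.000931) / 0.1053 = 0.0132 mg/L.
Required removal = 1 − 0.0132/0.0927 = 85.76 %.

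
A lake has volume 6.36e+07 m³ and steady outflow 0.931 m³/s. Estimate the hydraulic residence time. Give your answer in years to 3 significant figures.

2.16 yr

Q = 0.931 m³/s × 3.156e+07 s/yr = 2.938e+07 m³/yr.
Hydraulic residence time τ = V/Q = 6.36e+07/2.938e+07 = 2.165 yr.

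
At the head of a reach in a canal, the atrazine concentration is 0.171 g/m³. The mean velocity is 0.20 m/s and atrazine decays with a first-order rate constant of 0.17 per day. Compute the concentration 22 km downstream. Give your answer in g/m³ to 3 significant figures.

0.138 g/m³

Travel time t = 22 km / 0.20 m/s = 2.2e+04/0.20 = 1.1e+05 s = 1.273 d.
First-order decay: C = 0.171·exp(−0.17·1.273) = 0.171·0.8054 = 0.1377 g/m³.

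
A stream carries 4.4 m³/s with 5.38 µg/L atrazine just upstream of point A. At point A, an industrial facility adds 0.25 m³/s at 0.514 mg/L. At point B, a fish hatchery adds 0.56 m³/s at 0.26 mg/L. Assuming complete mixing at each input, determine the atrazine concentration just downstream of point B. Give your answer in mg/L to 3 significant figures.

0.0572 mg/L

5.38 µg/L = 0.00538 mg/L.
After input A: C = (4.4·0.00538 + 0.25·0.514) / 4.65 = 0.03273 mg/L.
After input B: C = (4.65·0.03273 + 0.56·0.26) / 5.21 = 0.05715 mg/L.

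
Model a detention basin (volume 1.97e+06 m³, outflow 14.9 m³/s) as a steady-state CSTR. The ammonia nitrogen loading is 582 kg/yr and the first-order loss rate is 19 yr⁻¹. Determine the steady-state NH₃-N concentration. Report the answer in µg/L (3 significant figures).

Outflow Q = 14.9 m³/s × 3.156e+07 s/yr = 4.702e+08 m³/yr.
Steady-state CSTR mass balance: W = Q·C + k·V·C, so C = W/(Q + kV).
Q + kV = 4.702e+08 + 19·1.97e+06 = 5.076e+08 m³/yr.
C = 582/5.076e+08 = 1.146e-06 kg/m³ = 0.001146 mg/L = 1.146 µg/L.

1.15 µg/L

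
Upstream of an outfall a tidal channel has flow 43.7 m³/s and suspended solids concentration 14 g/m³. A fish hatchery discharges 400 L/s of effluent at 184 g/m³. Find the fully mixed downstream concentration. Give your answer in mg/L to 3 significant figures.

400 L/s = 0.4 m³/s.
Conservation of mass across the mixing zone: C = (0.4·184 + 43.7·14) / (0.4 + 43.7) = 685.4/44.1 = 15.54 mg/L.

15.5 mg/L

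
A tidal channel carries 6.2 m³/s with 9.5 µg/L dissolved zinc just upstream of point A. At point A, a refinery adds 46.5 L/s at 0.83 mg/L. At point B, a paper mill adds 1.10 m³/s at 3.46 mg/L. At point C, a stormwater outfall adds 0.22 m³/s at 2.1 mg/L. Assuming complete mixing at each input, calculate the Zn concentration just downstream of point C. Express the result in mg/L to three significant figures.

0.577 mg/L

9.5 µg/L = 0.0095 mg/L.
46.5 L/s = 0.0465 m³/s.
After input A: C = (6.2·0.0095 + 0.0465·0.83) / 6.247 = 0.01561 mg/L.
After input B: C = (6.247·0.01561 + 1.1·3.46) / 7.347 = 0.5313 mg/L.
After input C: C = (7.347·0.5313 + 0.22·2.1) / 7.567 = 0.577 mg/L.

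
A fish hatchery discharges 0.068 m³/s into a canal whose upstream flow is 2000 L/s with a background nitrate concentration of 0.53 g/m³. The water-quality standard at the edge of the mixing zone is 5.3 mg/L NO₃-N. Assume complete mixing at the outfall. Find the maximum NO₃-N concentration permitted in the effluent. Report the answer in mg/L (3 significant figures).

2000 L/s = 2 m³/s.
Mass balance: 5.3·2.068 = 0.068·Cₑ + 2·0.53.
Cₑ = (10.96 − 1.06) / 0.068 = 145.6 mg/L.

146 mg/L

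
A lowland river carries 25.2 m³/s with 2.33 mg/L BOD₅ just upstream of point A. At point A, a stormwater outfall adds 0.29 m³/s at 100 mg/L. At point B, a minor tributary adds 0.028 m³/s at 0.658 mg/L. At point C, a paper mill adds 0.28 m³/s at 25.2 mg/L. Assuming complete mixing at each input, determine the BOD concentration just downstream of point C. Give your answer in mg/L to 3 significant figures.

After input A: C = (25.2·2.33 + 0.29·100) / 25.49 = 3.441 mg/L.
After input B: C = (25.49·3.441 + 0.028·0.658) / 25.52 = 3.438 mg/L.
After input C: C = (25.52·3.438 + 0.28·25.2) / 25.8 = 3.674 mg/L.

3.67 mg/L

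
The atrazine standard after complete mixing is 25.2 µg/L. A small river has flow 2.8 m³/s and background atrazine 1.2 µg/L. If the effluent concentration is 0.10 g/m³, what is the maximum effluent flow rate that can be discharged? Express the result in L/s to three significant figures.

898 L/s

1.2 µg/L = 0.0012 mg/L.
25.2 µg/L = 0.0252 mg/L.
Mass balance at complete mixing: C_std·(Q_w + Q_r) = Q_w·C_e + Q_r·C_b.
Rearranging, Q_w = Q_r·(C_std − C_b)/(C_e − C_std) = 2.8·(0.0252 − 0.0012) / (0.1 − 0.0252) = 0.8984 m³/s.
= 898.4 L/s.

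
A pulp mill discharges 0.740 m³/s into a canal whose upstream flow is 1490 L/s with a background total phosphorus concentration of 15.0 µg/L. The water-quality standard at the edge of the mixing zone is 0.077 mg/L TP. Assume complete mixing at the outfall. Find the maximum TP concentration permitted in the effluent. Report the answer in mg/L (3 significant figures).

1490 L/s = 1.49 m³/s.
15.0 µg/L = 0.015 mg/L.
Mass balance: 0.077·2.23 = 0.74·Cₑ + 1.49·0.015.
Cₑ = (0.1717 − 0.02235) / 0.74 = 0.2018 mg/L.

0.202 mg/L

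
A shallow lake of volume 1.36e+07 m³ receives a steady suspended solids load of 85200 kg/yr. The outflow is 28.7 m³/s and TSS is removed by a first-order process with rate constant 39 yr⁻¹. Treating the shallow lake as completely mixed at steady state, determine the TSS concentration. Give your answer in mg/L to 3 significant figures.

Outflow Q = 28.7 m³/s × 3.156e+07 s/yr = 9.057e+08 m³/yr.
Steady-state CSTR mass balance: W = Q·C + k·V·C, so C = W/(Q + kV).
Q + kV = 9.057e+08 + 39·1.36e+07 = 1.436e+09 m³/yr.
C = 85200/1.436e+09 = 5.933e-05 kg/m³ = 0.05933 mg/L.

0.0593 mg/L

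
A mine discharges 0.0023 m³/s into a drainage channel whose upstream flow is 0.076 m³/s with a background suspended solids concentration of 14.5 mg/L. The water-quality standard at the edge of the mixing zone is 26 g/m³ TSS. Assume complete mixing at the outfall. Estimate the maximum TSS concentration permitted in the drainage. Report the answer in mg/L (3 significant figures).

406 mg/L

Mass balance: 26·0.0783 = 0.0023·Cₑ + 0.076·14.5.
Cₑ = (2.036 − 1.102) / 0.0023 = 406 mg/L.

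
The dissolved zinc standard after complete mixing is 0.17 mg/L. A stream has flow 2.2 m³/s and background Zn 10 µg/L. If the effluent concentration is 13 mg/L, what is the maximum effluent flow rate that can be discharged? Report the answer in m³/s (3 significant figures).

0.0274 m³/s

10 µg/L = 0.01 mg/L.
Mass balance at complete mixing: C_std·(Q_w + Q_r) = Q_w·C_e + Q_r·C_b.
Rearranging, Q_w = Q_r·(C_std − C_b)/(C_e − C_std) = 2.2·(0.17 − 0.01) / (13 − 0.17) = 0.02744 m³/s.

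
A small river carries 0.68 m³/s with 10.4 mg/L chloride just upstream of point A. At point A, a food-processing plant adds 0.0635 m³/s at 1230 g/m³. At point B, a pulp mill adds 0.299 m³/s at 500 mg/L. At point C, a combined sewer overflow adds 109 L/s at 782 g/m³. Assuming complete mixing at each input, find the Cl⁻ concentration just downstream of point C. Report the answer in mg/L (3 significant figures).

278 mg/L

After input A: C = (0.68·10.4 + 0.0635·1230) / 0.7435 = 114.6 mg/L.
After input B: C = (0.7435·114.6 + 0.299·500) / 1.042 = 225.1 mg/L.
109 L/s = 0.109 m³/s.
After input C: C = (1.042·225.1 + 0.109·782) / 1.151 = 277.8 mg/L.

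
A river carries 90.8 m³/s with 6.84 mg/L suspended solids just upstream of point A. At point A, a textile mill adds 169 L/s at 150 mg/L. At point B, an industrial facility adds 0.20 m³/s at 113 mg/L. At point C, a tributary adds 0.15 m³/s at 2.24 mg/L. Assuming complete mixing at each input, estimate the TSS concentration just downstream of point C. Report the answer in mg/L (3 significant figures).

169 L/s = 0.169 m³/s.
After input A: C = (90.8·6.84 + 0.169·150) / 90.97 = 7.106 mg/L.
After input B: C = (90.97·7.106 + 0.2·113) / 91.17 = 7.338 mg/L.
After input C: C = (91.17·7.338 + 0.15·2.24) / 91.32 = 7.33 mg/L.

7.33 mg/L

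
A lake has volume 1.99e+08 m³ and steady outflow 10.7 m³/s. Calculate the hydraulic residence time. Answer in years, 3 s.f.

0.589 yr

Q = 10.7 m³/s × 3.156e+07 s/yr = 3.377e+08 m³/yr.
Hydraulic residence time τ = V/Q = 1.99e+08/3.377e+08 = 0.5893 yr.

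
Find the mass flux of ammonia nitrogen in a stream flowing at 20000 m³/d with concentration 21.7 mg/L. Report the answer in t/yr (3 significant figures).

20000 m³/d = 0.2315 m³/s.
Mass flux = Q·C = 0.2315 m³/s × 21.7 g/m³ = 5.023 g/s.
= 5.023 g/s × 31.56 = 158.5 t/yr.

159 t/yr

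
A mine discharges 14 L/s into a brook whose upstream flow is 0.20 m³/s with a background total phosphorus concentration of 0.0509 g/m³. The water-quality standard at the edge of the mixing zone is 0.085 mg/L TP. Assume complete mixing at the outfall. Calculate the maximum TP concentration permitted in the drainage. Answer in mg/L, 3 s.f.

0.572 mg/L

14 L/s = 0.014 m³/s.
Mass balance: 0.085·0.214 = 0.014·Cₑ + 0.2·0.0509.
Cₑ = (0.01819 − 0.01018) / 0.014 = 0.5721 mg/L.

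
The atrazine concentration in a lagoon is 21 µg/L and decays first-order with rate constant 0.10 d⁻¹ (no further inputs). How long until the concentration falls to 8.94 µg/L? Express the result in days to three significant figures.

8.54 d

t = ln(C₀/C)/k = ln(21/8.94)/0.10 = 0.854/0.10 = 8.54 d.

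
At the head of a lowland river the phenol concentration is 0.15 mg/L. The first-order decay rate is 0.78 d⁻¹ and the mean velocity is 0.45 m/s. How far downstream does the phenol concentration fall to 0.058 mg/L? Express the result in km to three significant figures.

From C = C₀·e^(−kt), t = ln(C₀/C)/k = ln(0.15/0.058)/0.78 = 0.9502/0.78 = 1.218 d.
Distance = v·t = 0.45 m/s × 1.053e+05 s = 4.736e+04 m = 47.36 km.

47.4 km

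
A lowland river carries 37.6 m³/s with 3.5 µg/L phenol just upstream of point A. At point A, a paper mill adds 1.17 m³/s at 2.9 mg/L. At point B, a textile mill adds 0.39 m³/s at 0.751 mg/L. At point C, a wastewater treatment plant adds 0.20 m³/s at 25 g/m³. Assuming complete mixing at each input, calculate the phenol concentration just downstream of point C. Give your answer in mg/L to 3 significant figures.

0.224 mg/L

3.5 µg/L = 0.0035 mg/L.
After input A: C = (37.6·0.0035 + 1.17·2.9) / 38.77 = 0.09091 mg/L.
After input B: C = (38.77·0.09091 + 0.39·0.751) / 39.16 = 0.09748 mg/L.
After input C: C = (39.16·0.09748 + 0.2·25) / 39.36 = 0.224 mg/L.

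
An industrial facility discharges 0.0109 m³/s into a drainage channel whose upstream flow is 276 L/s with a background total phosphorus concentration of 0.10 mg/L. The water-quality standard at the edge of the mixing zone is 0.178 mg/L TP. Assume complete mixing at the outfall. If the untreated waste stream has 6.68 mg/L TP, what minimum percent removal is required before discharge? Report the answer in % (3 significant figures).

67.8 %

276 L/s = 0.276 m³/s.
Mass balance: 0.178·0.2869 = 0.0109·Cₑ + 0.276·0.1.
Cₑ = (0.05107 − 0.0276) / 0.0109 = 2.153 mg/L.
Required removal = 1 − 2.153/6.68 = 67.77 %.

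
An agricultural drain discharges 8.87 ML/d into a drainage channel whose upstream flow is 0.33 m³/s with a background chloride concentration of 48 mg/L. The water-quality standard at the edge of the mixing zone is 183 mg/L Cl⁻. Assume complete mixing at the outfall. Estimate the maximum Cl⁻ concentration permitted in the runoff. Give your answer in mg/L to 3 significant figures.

8.87 ML/d = 0.1027 m³/s.
Mass balance: 183·0.4327 = 0.1027·Cₑ + 0.33·48.
Cₑ = (79.18 − 15.84) / 0.1027 = 616.9 mg/L.

617 mg/L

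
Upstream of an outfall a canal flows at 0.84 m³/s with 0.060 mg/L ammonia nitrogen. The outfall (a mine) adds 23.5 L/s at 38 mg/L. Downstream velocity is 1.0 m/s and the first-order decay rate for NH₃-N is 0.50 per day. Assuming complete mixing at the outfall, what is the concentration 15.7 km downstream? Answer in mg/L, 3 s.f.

23.5 L/s = 0.0235 m³/s.
After complete mixing, C₀ = (0.0235·38 + 0.84·0.06) / 0.8635 = 1.093 mg/L.
Travel time t = 1.57e+04 m / 1.0 m/s = 1.57e+04 s = 0.1817 d.
C = 1.093·exp(−0.50·0.1817) = 1.093·0.9131 = 0.9976 mg/L.

0.998 mg/L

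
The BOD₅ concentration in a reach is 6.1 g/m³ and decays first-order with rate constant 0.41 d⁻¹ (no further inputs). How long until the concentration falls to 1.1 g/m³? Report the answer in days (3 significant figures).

4.18 d

t = ln(C₀/C)/k = ln(6.1/1.1)/0.41 = 1.713/0.41 = 4.178 d.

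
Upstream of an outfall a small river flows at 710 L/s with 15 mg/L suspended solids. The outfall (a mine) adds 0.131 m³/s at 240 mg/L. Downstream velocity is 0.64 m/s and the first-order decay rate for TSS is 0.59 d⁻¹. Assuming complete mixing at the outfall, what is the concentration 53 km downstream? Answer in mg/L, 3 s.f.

710 L/s = 0.71 m³/s.
After complete mixing, C₀ = (0.131·240 + 0.71·15) / 0.841 = 50.05 mg/L.
Travel time t = 5.3e+04 m / 0.64 m/s = 8.281e+04 s = 0.9585 d.
C = 50.05·exp(−0.59·0.9585) = 50.05·0.5681 = 28.43 mg/L.

28.4 mg/L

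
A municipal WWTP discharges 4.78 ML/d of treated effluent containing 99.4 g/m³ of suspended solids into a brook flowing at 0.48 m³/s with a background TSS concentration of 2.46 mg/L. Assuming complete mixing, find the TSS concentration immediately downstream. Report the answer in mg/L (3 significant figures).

12.5 mg/L

4.78 ML/d = 0.05532 m³/s.
Flow-weighted mixing gives C = (0.05532·99.4 + 0.48·2.46) / (0.05532 + 0.48) = 6.68/0.5353 = 12.48 mg/L.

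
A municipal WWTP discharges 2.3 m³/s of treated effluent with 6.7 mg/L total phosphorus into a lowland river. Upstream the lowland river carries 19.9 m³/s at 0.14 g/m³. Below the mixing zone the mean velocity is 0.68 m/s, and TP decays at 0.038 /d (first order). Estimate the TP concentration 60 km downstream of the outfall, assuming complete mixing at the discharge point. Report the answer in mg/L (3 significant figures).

0.788 mg/L

After complete mixing, C₀ = (2.3·6.7 + 19.9·0.14) / 22.2 = 0.8196 mg/L.
Travel time t = 6e+04 m / 0.68 m/s = 8.824e+04 s = 1.021 d.
C = 0.8196·exp(−0.038·1.021) = 0.8196·0.9619 = 0.7884 mg/L.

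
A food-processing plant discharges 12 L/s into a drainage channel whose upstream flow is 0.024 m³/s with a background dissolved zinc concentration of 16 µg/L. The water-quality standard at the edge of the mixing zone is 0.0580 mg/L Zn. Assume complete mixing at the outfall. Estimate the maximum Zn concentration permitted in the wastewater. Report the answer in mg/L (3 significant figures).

12 L/s = 0.012 m³/s.
16 µg/L = 0.016 mg/L.
Mass balance: 0.058·0.036 = 0.012·Cₑ + 0.024·0.016.
Cₑ = (0.002088 − 0.000384) / 0.012 = 0.142 mg/L.

0.142 mg/L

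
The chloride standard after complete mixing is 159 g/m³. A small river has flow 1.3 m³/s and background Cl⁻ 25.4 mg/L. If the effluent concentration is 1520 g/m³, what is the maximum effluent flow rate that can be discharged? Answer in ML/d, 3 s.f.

Mass balance at complete mixing: C_std·(Q_w + Q_r) = Q_w·C_e + Q_r·C_b.
Rearranging, Q_w = Q_r·(C_std − C_b)/(C_e − C_std) = 1.3·(159 − 25.4) / (1520 − 159) = 0.1276 m³/s.
= 11.03 ML/d.

11.0 ML/d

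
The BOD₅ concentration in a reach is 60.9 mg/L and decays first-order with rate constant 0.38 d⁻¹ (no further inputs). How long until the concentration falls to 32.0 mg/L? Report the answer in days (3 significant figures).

t = ln(C₀/C)/k = ln(60.9/32.0)/0.38 = 0.6435/0.38 = 1.693 d.

1.69 d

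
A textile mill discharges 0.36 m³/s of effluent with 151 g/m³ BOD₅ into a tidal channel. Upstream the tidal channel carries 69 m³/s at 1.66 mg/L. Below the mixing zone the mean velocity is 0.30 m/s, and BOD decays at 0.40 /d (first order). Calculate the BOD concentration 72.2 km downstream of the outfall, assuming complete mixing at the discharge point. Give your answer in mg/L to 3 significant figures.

0.799 mg/L

After complete mixing, C₀ = (0.36·151 + 69·1.66) / 69.36 = 2.435 mg/L.
Travel time t = 7.22e+04 m / 0.30 m/s = 2.407e+05 s = 2.785 d.
C = 2.435·exp(−0.40·2.785) = 2.435·0.3282 = 0.7992 mg/L.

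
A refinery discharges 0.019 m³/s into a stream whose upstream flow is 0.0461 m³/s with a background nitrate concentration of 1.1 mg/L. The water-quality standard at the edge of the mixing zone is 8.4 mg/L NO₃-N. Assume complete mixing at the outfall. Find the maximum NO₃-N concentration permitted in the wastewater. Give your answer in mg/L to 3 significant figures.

26.1 mg/L

Mass balance: 8.4·0.0651 = 0.019·Cₑ + 0.0461·1.1.
Cₑ = (0.5468 − 0.05071) / 0.019 = 26.11 mg/L.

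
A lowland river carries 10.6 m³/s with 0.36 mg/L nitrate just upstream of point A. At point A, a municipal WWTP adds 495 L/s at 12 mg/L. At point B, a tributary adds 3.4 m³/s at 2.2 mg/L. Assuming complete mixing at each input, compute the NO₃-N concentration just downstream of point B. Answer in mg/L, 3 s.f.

1.19 mg/L

495 L/s = 0.495 m³/s.
After input A: C = (10.6·0.36 + 0.495·12) / 11.09 = 0.8793 mg/L.
After input B: C = (11.09·0.8793 + 3.4·2.2) / 14.49 = 1.189 mg/L.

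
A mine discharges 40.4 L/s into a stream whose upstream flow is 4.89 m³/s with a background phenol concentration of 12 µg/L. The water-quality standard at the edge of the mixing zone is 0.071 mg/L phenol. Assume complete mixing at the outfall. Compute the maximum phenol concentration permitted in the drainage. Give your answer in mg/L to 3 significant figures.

40.4 L/s = 0.0404 m³/s.
12 µg/L = 0.012 mg/L.
Mass balance: 0.071·4.93 = 0.0404·Cₑ + 4.89·0.012.
Cₑ = (0.3501 − 0.05868) / 0.0404 = 7.212 mg/L.

7.21 mg/L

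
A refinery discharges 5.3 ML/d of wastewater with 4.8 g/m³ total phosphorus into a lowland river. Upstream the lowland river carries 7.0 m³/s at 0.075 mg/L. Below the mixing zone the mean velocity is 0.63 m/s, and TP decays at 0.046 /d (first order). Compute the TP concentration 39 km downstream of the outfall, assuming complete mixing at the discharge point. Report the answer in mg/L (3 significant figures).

0.112 mg/L

5.3 ML/d = 0.06134 m³/s.
After complete mixing, C₀ = (0.06134·4.8 + 7·0.075) / 7.061 = 0.116 mg/L.
Travel time t = 3.9e+04 m / 0.63 m/s = 6.19e+04 s = 0.7165 d.
C = 0.116·exp(−0.046·0.7165) = 0.116·0.9676 = 0.1123 mg/L.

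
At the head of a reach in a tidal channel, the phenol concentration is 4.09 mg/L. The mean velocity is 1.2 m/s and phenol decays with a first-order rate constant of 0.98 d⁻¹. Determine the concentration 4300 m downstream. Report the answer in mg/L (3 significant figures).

3.93 mg/L

Travel time t = 4300 m / 1.2 m/s = 4300/1.2 = 3583 s = 0.04147 d.
First-order decay: C = 4.09·exp(−0.98·0.04147) = 4.09·0.9602 = 3.927 mg/L.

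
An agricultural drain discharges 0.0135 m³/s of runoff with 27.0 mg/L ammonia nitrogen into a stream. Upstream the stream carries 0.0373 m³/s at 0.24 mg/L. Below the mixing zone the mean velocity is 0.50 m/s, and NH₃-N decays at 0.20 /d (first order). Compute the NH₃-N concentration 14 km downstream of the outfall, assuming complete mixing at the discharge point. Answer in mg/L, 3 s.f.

6.89 mg/L

After complete mixing, C₀ = (0.0135·27 + 0.0373·0.24) / 0.0508 = 7.351 mg/L.
Travel time t = 1.4e+04 m / 0.50 m/s = 2.8e+04 s = 0.3241 d.
C = 7.351·exp(−0.20·0.3241) = 7.351·0.9372 = 6.89 mg/L.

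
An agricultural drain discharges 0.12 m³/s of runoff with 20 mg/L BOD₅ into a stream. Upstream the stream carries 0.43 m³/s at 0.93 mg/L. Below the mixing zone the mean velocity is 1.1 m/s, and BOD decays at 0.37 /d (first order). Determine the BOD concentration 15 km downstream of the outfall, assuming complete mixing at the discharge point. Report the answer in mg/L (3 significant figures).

4.80 mg/L

After complete mixing, C₀ = (0.12·20 + 0.43·0.93) / 0.55 = 5.091 mg/L.
Travel time t = 1.5e+04 m / 1.1 m/s = 1.364e+04 s = 0.1578 d.
C = 5.091·exp(−0.37·0.1578) = 5.091·0.9433 = 4.802 mg/L.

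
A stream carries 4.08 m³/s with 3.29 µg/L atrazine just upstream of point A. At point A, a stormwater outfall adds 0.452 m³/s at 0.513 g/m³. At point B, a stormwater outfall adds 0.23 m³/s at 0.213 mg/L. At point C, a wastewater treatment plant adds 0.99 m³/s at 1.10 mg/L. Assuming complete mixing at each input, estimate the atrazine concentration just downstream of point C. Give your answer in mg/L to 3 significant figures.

0.240 mg/L

3.29 µg/L = 0.00329 mg/L.
After input A: C = (4.08·0.00329 + 0.452·0.513) / 4.532 = 0.05413 mg/L.
After input B: C = (4.532·0.05413 + 0.23·0.213) / 4.762 = 0.0618 mg/L.
After input C: C = (4.762·0.0618 + 0.99·1.1) / 5.752 = 0.2405 mg/L.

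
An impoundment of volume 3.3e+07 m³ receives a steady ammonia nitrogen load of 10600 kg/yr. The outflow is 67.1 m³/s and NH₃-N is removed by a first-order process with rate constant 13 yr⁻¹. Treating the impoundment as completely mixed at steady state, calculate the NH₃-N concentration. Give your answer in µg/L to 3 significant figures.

4.16 µg/L

Outflow Q = 67.1 m³/s × 3.156e+07 s/yr = 2.118e+09 m³/yr.
Steady-state CSTR mass balance: W = Q·C + k·V·C, so C = W/(Q + kV).
Q + kV = 2.118e+09 + 13·3.3e+07 = 2.547e+09 m³/yr.
C = 10600/2.547e+09 = 4.163e-06 kg/m³ = 0.004163 mg/L = 4.163 µg/L.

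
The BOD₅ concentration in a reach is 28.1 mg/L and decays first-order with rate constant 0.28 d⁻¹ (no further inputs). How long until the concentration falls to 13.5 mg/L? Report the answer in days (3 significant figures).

t = ln(C₀/C)/k = ln(28.1/13.5)/0.28 = 0.7331/0.28 = 2.618 d.

2.62 d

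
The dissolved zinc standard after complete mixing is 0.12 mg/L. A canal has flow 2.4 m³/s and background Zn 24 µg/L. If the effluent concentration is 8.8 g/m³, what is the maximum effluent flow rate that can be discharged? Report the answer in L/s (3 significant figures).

26.5 L/s

24 µg/L = 0.024 mg/L.
Mass balance at complete mixing: C_std·(Q_w + Q_r) = Q_w·C_e + Q_r·C_b.
Rearranging, Q_w = Q_r·(C_std − C_b)/(C_e − C_std) = 2.4·(0.12 − 0.024) / (8.8 − 0.12) = 0.02654 m³/s.
= 26.54 L/s.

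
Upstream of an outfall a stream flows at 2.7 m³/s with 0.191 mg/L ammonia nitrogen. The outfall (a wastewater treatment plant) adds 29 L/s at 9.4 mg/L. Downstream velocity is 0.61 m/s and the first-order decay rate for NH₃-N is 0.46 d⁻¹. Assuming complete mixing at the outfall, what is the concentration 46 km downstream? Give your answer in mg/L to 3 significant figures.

29 L/s = 0.029 m³/s.
After complete mixing, C₀ = (0.029·9.4 + 2.7·0.191) / 2.729 = 0.2889 mg/L.
Travel time t = 4.6e+04 m / 0.61 m/s = 7.541e+04 s = 0.8728 d.
C = 0.2889·exp(−0.46·0.8728) = 0.2889·0.6693 = 0.1933 mg/L.

0.193 mg/L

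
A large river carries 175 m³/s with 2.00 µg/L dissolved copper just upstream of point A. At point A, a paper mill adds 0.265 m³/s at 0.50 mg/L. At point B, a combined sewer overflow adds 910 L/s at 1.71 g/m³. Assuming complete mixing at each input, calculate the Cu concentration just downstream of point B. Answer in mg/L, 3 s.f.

2.00 µg/L = 0.002 mg/L.
After input A: C = (175·0.002 + 0.265·0.5) / 175.3 = 0.002753 mg/L.
910 L/s = 0.91 m³/s.
After input B: C = (175.3·0.002753 + 0.91·1.71) / 176.2 = 0.01157 mg/L.

0.0116 mg/L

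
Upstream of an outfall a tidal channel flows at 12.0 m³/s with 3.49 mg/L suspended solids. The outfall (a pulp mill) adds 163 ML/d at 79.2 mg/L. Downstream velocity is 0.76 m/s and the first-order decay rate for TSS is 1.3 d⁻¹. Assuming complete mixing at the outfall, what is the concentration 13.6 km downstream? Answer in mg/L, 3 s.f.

10.5 mg/L

163 ML/d = 1.887 m³/s.
After complete mixing, C₀ = (1.887·79.2 + 12·3.49) / 13.89 = 13.78 mg/L.
Travel time t = 1.36e+04 m / 0.76 m/s = 1.789e+04 s = 0.2071 d.
C = 13.78·exp(−1.3·0.2071) = 13.78·0.764 = 10.52 mg/L.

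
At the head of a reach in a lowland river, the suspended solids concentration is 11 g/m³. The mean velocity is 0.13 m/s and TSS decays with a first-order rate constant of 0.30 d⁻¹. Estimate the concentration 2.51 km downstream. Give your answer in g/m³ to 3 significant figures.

10.3 g/m³

Travel time t = 2.51 km / 0.13 m/s = 2510/0.13 = 1.931e+04 s = 0.2235 d.
First-order decay: C = 11·exp(−0.30·0.2235) = 11·0.9352 = 10.29 g/m³.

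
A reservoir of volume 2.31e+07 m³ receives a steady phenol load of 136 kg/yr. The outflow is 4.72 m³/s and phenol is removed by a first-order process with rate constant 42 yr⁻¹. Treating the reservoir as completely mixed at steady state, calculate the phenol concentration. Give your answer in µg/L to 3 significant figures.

Outflow Q = 4.72 m³/s × 3.156e+07 s/yr = 1.49e+08 m³/yr.
Steady-state CSTR mass balance: W = Q·C + k·V·C, so C = W/(Q + kV).
Q + kV = 1.49e+08 + 42·2.31e+07 = 1.119e+09 m³/yr.
C = 136/1.119e+09 = 1.215e-07 kg/m³ = 0.0001215 mg/L = 0.1215 µg/L.

0.122 µg/L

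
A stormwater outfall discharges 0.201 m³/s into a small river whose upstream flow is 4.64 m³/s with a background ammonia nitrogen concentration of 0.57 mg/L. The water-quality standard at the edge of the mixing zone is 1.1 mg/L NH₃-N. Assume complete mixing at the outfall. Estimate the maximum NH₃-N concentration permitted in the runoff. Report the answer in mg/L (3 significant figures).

Mass balance: 1.1·4.841 = 0.201·Cₑ + 4.64·0.57.
Cₑ = (5.325 − 2.645) / 0.201 = 13.33 mg/L.

13.3 mg/L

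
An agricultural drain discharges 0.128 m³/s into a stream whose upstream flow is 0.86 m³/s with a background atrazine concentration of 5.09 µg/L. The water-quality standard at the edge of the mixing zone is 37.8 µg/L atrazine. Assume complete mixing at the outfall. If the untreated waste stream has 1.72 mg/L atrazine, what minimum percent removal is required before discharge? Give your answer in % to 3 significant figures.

5.09 µg/L = 0.00509 mg/L.
37.8 µg/L = 0.0378 mg/L.
Mass balance: 0.0378·0.988 = 0.128·Cₑ + 0.86·0.00509.
Cₑ = (0.03735 − 0.004377) / 0.128 = 0.2576 mg/L.
Required removal = 1 − 0.2576/1.72 = 85.02 %.

85.0 %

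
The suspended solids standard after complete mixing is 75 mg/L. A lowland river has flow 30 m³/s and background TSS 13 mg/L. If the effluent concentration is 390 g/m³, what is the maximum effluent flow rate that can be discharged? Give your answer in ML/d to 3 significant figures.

510 ML/d

Mass balance at complete mixing: C_std·(Q_w + Q_r) = Q_w·C_e + Q_r·C_b.
Rearranging, Q_w = Q_r·(C_std − C_b)/(C_e − C_std) = 30·(75 − 13) / (390 − 75) = 5.905 m³/s.
= 510.2 ML/d.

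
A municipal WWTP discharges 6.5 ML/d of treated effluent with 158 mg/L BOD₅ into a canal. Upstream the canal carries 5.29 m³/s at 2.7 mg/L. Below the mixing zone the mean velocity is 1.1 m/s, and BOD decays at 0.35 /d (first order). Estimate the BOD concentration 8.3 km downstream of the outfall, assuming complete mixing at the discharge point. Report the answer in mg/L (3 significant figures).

6.5 ML/d = 0.07523 m³/s.
After complete mixing, C₀ = (0.07523·158 + 5.29·2.7) / 5.365 = 4.878 mg/L.
Travel time t = 8300 m / 1.1 m/s = 7545 s = 0.08733 d.
C = 4.878·exp(−0.35·0.08733) = 4.878·0.9699 = 4.731 mg/L.

4.73 mg/L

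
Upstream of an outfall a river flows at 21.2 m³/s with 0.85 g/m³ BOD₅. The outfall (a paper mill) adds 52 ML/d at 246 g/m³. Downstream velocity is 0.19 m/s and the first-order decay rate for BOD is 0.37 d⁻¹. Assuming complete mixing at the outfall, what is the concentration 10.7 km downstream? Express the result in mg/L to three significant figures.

52 ML/d = 0.6019 m³/s.
After complete mixing, C₀ = (0.6019·246 + 21.2·0.85) / 21.8 = 7.617 mg/L.
Travel time t = 1.07e+04 m / 0.19 m/s = 5.632e+04 s = 0.6518 d.
C = 7.617·exp(−0.37·0.6518) = 7.617·0.7857 = 5.985 mg/L.

5.99 mg/L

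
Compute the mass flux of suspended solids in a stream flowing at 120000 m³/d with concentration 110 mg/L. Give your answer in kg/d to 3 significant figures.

120000 m³/d = 1.389 m³/s.
Mass flux = Q·C = 1.389 m³/s × 110 g/m³ = 152.8 g/s.
= 152.8 g/s × 86.4 = 1.32e+04 kg/d.

13200 kg/d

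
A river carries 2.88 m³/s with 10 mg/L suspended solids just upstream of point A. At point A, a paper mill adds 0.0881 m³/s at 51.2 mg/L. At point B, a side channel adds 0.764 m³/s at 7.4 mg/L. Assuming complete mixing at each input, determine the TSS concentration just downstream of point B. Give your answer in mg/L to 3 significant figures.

After input A: C = (2.88·10 + 0.0881·51.2) / 2.968 = 11.22 mg/L.
After input B: C = (2.968·11.22 + 0.764·7.4) / 3.732 = 10.44 mg/L.

10.4 mg/L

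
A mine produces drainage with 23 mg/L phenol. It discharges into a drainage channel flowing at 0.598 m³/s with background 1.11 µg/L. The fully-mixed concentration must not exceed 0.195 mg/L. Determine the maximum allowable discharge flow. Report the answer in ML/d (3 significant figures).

0.439 ML/d

1.11 µg/L = 0.00111 mg/L.
Mass balance at complete mixing: C_std·(Q_w + Q_r) = Q_w·C_e + Q_r·C_b.
Rearranging, Q_w = Q_r·(C_std − C_b)/(C_e − C_std) = 0.598·(0.195 − 0.00111) / (23 − 0.195) = 0.005084 m³/s.
= 0.4393 ML/d.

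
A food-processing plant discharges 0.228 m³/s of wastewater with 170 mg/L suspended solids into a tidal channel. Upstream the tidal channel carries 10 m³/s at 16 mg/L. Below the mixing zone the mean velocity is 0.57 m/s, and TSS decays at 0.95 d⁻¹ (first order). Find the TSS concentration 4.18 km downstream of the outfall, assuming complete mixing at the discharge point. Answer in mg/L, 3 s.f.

After complete mixing, C₀ = (0.228·170 + 10·16) / 10.23 = 19.43 mg/L.
Travel time t = 4180 m / 0.57 m/s = 7333 s = 0.08488 d.
C = 19.43·exp(−0.95·0.08488) = 19.43·0.9225 = 17.93 mg/L.

17.9 mg/L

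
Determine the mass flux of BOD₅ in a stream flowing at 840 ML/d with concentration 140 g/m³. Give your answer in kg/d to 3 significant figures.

840 ML/d = 9.722 m³/s.
Mass flux = Q·C = 9.722 m³/s × 140 g/m³ = 1361 g/s.
= 1361 g/s × 86.4 = 1.176e+05 kg/d.

118000 kg/d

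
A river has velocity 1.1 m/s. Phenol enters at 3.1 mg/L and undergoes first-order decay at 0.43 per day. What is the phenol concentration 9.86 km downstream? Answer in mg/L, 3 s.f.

Travel time t = 9.86 km / 1.1 m/s = 9860/1.1 = 8964 s = 0.1037 d.
First-order decay: C = 3.1·exp(−0.43·0.1037) = 3.1·0.9564 = 2.965 mg/L.

2.96 mg/L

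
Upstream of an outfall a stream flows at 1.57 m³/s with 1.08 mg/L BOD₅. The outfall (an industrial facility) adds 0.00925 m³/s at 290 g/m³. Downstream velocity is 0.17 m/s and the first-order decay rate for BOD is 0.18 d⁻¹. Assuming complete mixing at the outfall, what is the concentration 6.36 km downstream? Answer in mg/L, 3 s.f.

After complete mixing, C₀ = (0.00925·290 + 1.57·1.08) / 1.579 = 2.772 mg/L.
Travel time t = 6360 m / 0.17 m/s = 3.741e+04 s = 0.433 d.
C = 2.772·exp(−0.18·0.433) = 2.772·0.925 = 2.564 mg/L.

2.56 mg/L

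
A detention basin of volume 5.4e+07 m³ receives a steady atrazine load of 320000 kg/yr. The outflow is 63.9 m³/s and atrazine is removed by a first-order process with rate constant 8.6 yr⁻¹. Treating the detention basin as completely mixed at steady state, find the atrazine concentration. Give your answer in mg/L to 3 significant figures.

Outflow Q = 63.9 m³/s × 3.156e+07 s/yr = 2.017e+09 m³/yr.
Steady-state CSTR mass balance: W = Q·C + k·V·C, so C = W/(Q + kV).
Q + kV = 2.017e+09 + 8.6·5.4e+07 = 2.481e+09 m³/yr.
C = 320000/2.481e+09 = 0.000129 kg/m³ = 0.129 mg/L.

0.129 mg/L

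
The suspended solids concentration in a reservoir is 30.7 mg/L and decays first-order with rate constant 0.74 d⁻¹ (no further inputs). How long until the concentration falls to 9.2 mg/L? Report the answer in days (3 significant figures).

t = ln(C₀/C)/k = ln(30.7/9.2)/0.74 = 1.205/0.74 = 1.628 d.

1.63 d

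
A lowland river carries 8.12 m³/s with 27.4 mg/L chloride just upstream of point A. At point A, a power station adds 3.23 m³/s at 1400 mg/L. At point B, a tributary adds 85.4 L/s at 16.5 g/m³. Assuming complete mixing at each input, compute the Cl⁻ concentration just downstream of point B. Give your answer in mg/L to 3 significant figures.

415 mg/L

After input A: C = (8.12·27.4 + 3.23·1400) / 11.35 = 418 mg/L.
85.4 L/s = 0.0854 m³/s.
After input B: C = (11.35·418 + 0.0854·16.5) / 11.44 = 415 mg/L.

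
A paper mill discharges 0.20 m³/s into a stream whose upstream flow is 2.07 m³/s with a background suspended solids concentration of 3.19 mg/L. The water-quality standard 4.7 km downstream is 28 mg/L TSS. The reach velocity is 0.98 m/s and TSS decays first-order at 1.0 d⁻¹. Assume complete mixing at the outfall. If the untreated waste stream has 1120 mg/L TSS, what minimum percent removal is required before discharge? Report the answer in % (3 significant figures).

73.0 %

Travel time to the compliance point: t = 4700/0.98 = 4796 s = 0.05551 d; decay factor exp(−1.0·0.05551) = 0.946.
So the concentration just after mixing may be at most 28/0.946 = 29.6 mg/L.
Mass balance: 29.6·2.27 = 0.2·Cₑ + 2.07·3.19.
Cₑ = (67.19 − 6.603) / 0.2 = 302.9 mg/L.
Required removal = 1 − 302.9/1120 = 72.95 %.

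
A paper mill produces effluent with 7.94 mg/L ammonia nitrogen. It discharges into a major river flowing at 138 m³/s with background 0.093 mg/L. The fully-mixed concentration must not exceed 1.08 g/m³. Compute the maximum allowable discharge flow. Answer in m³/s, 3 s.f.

Mass balance at complete mixing: C_std·(Q_w + Q_r) = Q_w·C_e + Q_r·C_b.
Rearranging, Q_w = Q_r·(C_std − C_b)/(C_e − C_std) = 138·(1.08 − 0.093) / (7.94 − 1.08) = 19.86 m³/s.

19.9 m³/s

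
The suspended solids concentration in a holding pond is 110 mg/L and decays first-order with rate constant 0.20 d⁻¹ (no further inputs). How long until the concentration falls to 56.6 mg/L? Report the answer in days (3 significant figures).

3.32 d

t = ln(C₀/C)/k = ln(110/56.6)/0.20 = 0.6645/0.20 = 3.322 d.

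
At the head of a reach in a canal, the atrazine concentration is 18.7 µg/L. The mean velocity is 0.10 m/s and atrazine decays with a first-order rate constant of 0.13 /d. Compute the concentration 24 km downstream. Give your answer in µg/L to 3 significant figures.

13.0 µg/L

Travel time t = 24 km / 0.10 m/s = 2.4e+04/0.10 = 2.4e+05 s = 2.778 d.
First-order decay: C = 18.7·exp(−0.13·2.778) = 18.7·0.6969 = 13.03 µg/L.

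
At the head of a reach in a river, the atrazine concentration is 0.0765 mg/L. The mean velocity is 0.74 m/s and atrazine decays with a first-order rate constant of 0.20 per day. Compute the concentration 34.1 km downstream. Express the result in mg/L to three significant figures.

0.0688 mg/L

Travel time t = 34.1 km / 0.74 m/s = 3.41e+04/0.74 = 4.608e+04 s = 0.5333 d.
First-order decay: C = 0.0765·exp(−0.20·0.5333) = 0.0765·0.8988 = 0.06876 mg/L.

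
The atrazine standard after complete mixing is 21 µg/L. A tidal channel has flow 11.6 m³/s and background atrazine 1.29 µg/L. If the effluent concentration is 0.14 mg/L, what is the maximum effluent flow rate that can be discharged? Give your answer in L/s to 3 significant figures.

1920 L/s

1.29 µg/L = 0.00129 mg/L.
21 µg/L = 0.021 mg/L.
Mass balance at complete mixing: C_std·(Q_w + Q_r) = Q_w·C_e + Q_r·C_b.
Rearranging, Q_w = Q_r·(C_std − C_b)/(C_e − C_std) = 11.6·(0.021 − 0.00129) / (0.14 − 0.021) = 1.921 m³/s.
= 1921 L/s.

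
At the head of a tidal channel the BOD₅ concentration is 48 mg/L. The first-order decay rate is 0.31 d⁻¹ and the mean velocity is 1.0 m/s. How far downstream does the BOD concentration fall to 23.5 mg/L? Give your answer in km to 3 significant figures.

From C = C₀·e^(−kt), t = ln(C₀/C)/k = ln(48/23.5)/0.31 = 0.7142/0.31 = 2.304 d.
Distance = v·t = 1.0 m/s × 1.991e+05 s = 1.991e+05 m = 199.1 km.

199 km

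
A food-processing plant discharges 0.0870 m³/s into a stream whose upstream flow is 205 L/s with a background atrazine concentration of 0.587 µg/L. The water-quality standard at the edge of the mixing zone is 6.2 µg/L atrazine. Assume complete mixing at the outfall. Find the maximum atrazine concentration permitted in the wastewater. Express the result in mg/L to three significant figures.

205 L/s = 0.205 m³/s.
0.587 µg/L = 0.000587 mg/L.
6.2 µg/L = 0.0062 mg/L.
Mass balance: 0.0062·0.292 = 0.087·Cₑ + 0.205·0.000587.
Cₑ = (0.00181 − 0.0001203) / 0.087 = 0.01943 mg/L.

0.0194 mg/L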